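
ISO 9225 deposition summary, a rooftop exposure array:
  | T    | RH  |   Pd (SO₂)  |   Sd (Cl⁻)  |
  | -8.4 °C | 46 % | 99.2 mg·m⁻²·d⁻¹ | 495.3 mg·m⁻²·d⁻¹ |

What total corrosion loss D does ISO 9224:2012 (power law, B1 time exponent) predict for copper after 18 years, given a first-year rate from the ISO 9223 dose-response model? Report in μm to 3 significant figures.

D(18) = 1.49 μm

copper: T≤10 °C ⇒ hinge +0.126·(-8.4−10) = -2.3184
  sulphur-dioxide contribution → 0.02601 μm/a
  chloride contribution → 0.19 μm/a
  ⇒ r_corr(copper) = 0.216 μm/a
Power-law: D(18) = r_corr · 18^0.667
  D(18) = 0.216 × 18^0.667 = 0.216 × 6.875 = 1.485 μm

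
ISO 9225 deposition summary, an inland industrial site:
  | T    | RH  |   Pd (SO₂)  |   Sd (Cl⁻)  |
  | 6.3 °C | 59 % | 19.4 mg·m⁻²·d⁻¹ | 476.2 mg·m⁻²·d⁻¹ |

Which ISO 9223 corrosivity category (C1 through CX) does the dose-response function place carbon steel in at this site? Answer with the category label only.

C4

carbon steel: T≤10 °C ⇒ hinge +0.150·(6.3−10) = -0.5550
  SO₂ term: 1.77·19.4^0.52·exp(0.02·59-0.5550) = 15.45
  Cl⁻ term: 0.102·476.2^0.62·exp(0.033·59+0.04·6.3) = 42.06
  r_corr = 15.45 + 42.06 = 57.51 μm/a
ISO 9223 Table 2 (carbon steel): 50 < 57.5 ≤ 80 μm/a ⇒ C4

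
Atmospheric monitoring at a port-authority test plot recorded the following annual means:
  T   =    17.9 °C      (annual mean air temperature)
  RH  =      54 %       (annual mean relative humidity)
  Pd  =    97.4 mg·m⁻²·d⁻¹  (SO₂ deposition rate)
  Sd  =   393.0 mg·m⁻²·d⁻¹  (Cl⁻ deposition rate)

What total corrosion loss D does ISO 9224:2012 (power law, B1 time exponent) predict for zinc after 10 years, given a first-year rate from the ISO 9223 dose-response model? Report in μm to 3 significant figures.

zinc: temperature factor f = -0.071·(7.9) = -0.5609
  Pd branch = 0.0129·Pd^0.44·e^(0.046·RH+f) = 0.6618 μm/a
  Cl⁻ term: 0.0175·393.0^0.57·exp(0.008·54+0.085·17.9) = 3.717
  r_corr = 0.6618 + 3.717 = 4.379 μm/a
ISO 9224: D(t) = r_corr · t^b with b = 0.813 (zinc, B1)
  D(10) = 4.379 × 10^0.813 = 4.379 × 6.501 = 28.47 μm

D(10) = 28.5 μm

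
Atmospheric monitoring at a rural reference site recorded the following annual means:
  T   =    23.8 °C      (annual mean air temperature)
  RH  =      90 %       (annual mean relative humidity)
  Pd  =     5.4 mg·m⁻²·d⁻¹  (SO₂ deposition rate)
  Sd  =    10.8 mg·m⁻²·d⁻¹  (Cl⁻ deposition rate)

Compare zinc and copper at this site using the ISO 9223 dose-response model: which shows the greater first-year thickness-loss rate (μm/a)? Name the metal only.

zinc: f(T) = -0.071·(T−10) [T>10 °C] = -0.9798
  SO₂ term: 0.0129·5.4^0.44·exp(0.046·90-0.9798) = 0.6387
  Sd branch = 0.0175·Sd^0.57·e^(0.008·RH+0.085·T) = 1.055 μm/a
  sum: 0.6387 + 1.055 → r_corr = 1.694 μm/a
copper: temperature factor f = -0.080·(13.8) = -1.1040
  Pd branch = 0.0053·Pd^0.26·e^(0.059·RH+f) = 0.5512 μm/a
  Sd branch = 0.01025·Sd^0.27·e^(0.036·RH+0.049·T) = 1.597 μm/a
  r_corr = 0.5512 + 1.597 = 2.148 μm/a
Ordering by μm/a: copper (2.15) > zinc (1.69)

copper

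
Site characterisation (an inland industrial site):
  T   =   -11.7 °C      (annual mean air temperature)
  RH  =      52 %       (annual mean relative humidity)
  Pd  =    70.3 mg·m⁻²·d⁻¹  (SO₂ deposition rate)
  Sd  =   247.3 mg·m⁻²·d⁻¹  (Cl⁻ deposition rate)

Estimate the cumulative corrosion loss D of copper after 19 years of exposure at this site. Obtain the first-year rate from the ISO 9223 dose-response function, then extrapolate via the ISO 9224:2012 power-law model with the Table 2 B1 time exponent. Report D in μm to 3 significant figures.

D(19) = 1.34 μm

copper: f(T) = +0.126·(T−10) [T≤10 °C] = -2.7342
  Pd branch = 0.0053·Pd^0.26·e^(0.059·RH+f) = 0.02236 μm/a
  Cl⁻ term: 0.01025·247.3^0.27·exp(0.036·52+0.049·-11.7) = 0.1663
  r_corr = 0.02236 + 0.1663 = 0.1887 μm/a
ISO 9224: D(t) = r_corr · t^b with b = 0.667 (copper, B1)
  D(19) = 0.1887 × 19^0.667 = 0.1887 × 7.127 = 1.345 μm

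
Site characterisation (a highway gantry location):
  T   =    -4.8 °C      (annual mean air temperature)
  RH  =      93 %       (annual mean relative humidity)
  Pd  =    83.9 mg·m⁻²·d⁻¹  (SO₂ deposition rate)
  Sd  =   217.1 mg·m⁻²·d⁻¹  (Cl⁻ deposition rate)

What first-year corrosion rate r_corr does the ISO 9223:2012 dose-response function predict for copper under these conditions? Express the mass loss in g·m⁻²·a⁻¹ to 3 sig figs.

copper: temperature factor f = +0.126·(-14.8) = -1.8648
  SO₂ term: 0.0053·83.9^0.26·exp(0.059·93-1.8648) = 0.6274
  Sd branch = 0.01025·Sd^0.27·e^(0.036·RH+0.049·T) = 0.9851 μm/a
  r_corr = 0.6274 + 0.9851 = 1.613 μm/a
Convert to mass loss: 1.613 μm/a × 8.96 g/cm³ = 14.45 g·m⁻²·a⁻¹

r_corr = 14.4 g·m⁻²·a⁻¹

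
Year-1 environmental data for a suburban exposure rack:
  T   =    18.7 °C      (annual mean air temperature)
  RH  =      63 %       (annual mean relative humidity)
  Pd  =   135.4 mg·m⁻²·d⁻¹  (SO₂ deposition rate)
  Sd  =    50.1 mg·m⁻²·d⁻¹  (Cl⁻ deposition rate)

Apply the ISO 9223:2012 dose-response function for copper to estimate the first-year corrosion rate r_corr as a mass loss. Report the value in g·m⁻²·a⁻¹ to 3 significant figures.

copper: T>10 °C ⇒ hinge -0.080·(18.7−10) = -0.6960
  SO₂ term: 0.0053·135.4^0.26·exp(0.059·63-0.6960) = 0.3895
  Sd branch = 0.01025·Sd^0.27·e^(0.036·RH+0.049·T) = 0.7122 μm/a
  r_corr = 0.3895 + 0.7122 = 1.102 μm/a
Convert to mass loss: 1.102 μm/a × 8.96 g/cm³ = 9.871 g·m⁻²·a⁻¹

r_corr = 9.87 g·m⁻²·a⁻¹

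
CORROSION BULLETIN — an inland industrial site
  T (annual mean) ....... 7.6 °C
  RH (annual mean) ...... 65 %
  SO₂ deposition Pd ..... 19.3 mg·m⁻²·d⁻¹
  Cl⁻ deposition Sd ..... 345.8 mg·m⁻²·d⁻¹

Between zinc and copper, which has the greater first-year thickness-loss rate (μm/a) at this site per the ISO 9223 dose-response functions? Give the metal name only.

zinc: T≤10 °C ⇒ hinge +0.038·(7.6−10) = -0.0912
  SO₂ term: 0.0129·19.3^0.44·exp(0.046·65-0.0912) = 0.8613
  Cl⁻ term: 0.0175·345.8^0.57·exp(0.008·65+0.085·7.6) = 1.572
  sum: 0.8613 + 1.572 → r_corr = 2.434 μm/a
copper: T≤10 °C ⇒ hinge +0.126·(7.6−10) = -0.3024
  Pd branch = 0.0053·Pd^0.26·e^(0.059·RH+f) = 0.3915 μm/a
  Cl⁻ term: 0.01025·345.8^0.27·exp(0.036·65+0.049·7.6) = 0.7485
  sum: 0.3915 + 0.7485 → r_corr = 1.14 μm/a
Ordering by μm/a: zinc (2.43) > copper (1.14)

zinc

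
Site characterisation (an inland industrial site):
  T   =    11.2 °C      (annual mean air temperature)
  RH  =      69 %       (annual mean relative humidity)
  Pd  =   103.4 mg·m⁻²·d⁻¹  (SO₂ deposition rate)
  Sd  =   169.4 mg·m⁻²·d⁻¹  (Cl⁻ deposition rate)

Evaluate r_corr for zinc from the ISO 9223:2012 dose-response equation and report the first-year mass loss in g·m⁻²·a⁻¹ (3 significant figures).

r_corr = 26.0 g·m⁻²·a⁻¹

zinc: temperature factor f = -0.071·(1.2) = -0.0852
  sulphur-dioxide contribution → 2.18 μm/a
  chloride contribution → 1.468 μm/a
  total first-year rate 3.648 μm/a
Convert to mass loss: 3.648 μm/a × 7.14 g/cm³ = 26.04 g·m⁻²·a⁻¹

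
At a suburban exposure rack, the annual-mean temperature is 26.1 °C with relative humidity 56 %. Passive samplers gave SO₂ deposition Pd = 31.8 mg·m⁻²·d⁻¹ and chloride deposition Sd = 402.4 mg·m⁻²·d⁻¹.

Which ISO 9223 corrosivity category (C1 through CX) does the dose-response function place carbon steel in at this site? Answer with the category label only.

carbon steel: f(T) = -0.054·(T−10) [T>10 °C] = -0.8694
  SO₂ term: 1.77·31.8^0.52·exp(0.02·56-0.8694) = 13.74
  Sd branch = 0.102·Sd^0.62·e^(0.033·RH+0.04·T) = 75.76 μm/a
  r_corr = 13.74 + 75.76 = 89.51 μm/a
89.5 μm/a falls in (80, 200] for carbon steel → category C5

C5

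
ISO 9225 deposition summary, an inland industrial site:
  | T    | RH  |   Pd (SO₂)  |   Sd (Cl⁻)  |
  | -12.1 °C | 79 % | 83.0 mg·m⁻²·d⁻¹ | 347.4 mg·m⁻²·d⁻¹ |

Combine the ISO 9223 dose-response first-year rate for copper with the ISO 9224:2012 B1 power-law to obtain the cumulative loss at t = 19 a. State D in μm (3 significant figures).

D(19) = 4.15 μm

copper: T≤10 °C ⇒ hinge +0.126·(-12.1−10) = -2.7846
  SO₂ term: 0.0053·83.0^0.26·exp(0.059·79-2.7846) = 0.1092
  Cl⁻ term: 0.01025·347.4^0.27·exp(0.036·79+0.049·-12.1) = 0.4725
  sum: 0.1092 + 0.4725 → r_corr = 0.5817 μm/a
Power-law: D(19) = r_corr · 19^0.667
  D(19) = 0.5817 × 19^0.667 = 0.5817 × 7.127 = 4.146 μm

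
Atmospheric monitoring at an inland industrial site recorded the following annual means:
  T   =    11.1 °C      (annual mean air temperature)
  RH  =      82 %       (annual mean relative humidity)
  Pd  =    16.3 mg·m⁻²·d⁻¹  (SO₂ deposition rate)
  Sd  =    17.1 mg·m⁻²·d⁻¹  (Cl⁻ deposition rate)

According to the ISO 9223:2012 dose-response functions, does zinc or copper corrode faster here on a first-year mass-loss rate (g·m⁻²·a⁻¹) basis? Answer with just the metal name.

copper

zinc: T>10 °C ⇒ hinge -0.071·(11.1−10) = -0.0781
  SO₂ term: 0.0129·16.3^0.44·exp(0.046·82-0.0781) = 1.771
  Cl⁻ term: 0.0175·17.1^0.57·exp(0.008·82+0.085·11.1) = 0.437
  sum: 1.771 + 0.437 → r_corr = 2.208 μm/a
  mass loss = 2.208 μm/a × 7.14 g/cm³ = 15.76 g·m⁻²·a⁻¹
copper: f(T) = -0.080·(T−10) [T>10 °C] = -0.0880
  Pd branch = 0.0053·Pd^0.26·e^(0.059·RH+f) = 1.266 μm/a
  Sd branch = 0.01025·Sd^0.27·e^(0.036·RH+0.049·T) = 0.7276 μm/a
  sum: 1.266 + 0.7276 → r_corr = 1.993 μm/a
  mass loss = 1.993 μm/a × 8.96 g/cm³ = 17.86 g·m⁻²·a⁻¹
Ordering by g·m⁻²·a⁻¹: copper (17.9) > zinc (15.8)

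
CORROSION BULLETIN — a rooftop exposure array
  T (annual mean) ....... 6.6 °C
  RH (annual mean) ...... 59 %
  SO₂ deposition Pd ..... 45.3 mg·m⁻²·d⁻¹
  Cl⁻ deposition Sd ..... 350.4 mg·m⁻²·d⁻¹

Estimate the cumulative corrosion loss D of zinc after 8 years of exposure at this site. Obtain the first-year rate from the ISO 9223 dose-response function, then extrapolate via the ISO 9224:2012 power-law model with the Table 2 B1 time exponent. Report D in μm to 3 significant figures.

D(8) = 12.5 μm

zinc: f(T) = +0.038·(T−10) [T≤10 °C] = -0.1292
  SO₂ term: 0.0129·45.3^0.44·exp(0.046·59-0.1292) = 0.9159
  Sd branch = 0.0175·Sd^0.57·e^(0.008·RH+0.085·T) = 1.387 μm/a
  sum: 0.9159 + 1.387 → r_corr = 2.303 μm/a
Power-law: D(8) = r_corr · 8^0.813
  D(8) = 2.303 × 8^0.813 = 2.303 × 5.423 = 12.49 μm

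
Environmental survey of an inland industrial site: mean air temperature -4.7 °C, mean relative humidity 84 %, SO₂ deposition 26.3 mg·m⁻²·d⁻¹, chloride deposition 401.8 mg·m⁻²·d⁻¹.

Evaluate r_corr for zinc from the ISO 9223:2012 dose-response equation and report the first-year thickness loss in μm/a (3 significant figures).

r_corr = 2.18 μm/a

zinc: temperature factor f = +0.038·(-14.7) = -0.5586
  Pd branch = 0.0129·Pd^0.44·e^(0.046·RH+f) = 1.482 μm/a
  Sd branch = 0.0175·Sd^0.57·e^(0.008·RH+0.085·T) = 0.7009 μm/a
  r_corr = 1.482 + 0.7009 = 2.183 μm/a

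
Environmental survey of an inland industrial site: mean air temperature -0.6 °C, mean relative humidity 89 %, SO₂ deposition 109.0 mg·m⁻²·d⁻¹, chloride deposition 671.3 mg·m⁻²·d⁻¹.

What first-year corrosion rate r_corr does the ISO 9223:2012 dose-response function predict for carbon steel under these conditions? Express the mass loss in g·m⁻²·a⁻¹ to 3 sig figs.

carbon steel: f(T) = +0.150·(T−10) [T≤10 °C] = -1.5900
  SO₂ term: 1.77·109.0^0.52·exp(0.02·89-1.5900) = 24.54
  Cl⁻ term: 0.102·671.3^0.62·exp(0.033·89+0.04·-0.6) = 106.3
  sum: 24.54 + 106.3 → r_corr = 130.8 μm/a
Convert to mass loss: 130.8 μm/a × 7.85 g/cm³ = 1027 g·m⁻²·a⁻¹

r_corr = 1.03e+03 g·m⁻²·a⁻¹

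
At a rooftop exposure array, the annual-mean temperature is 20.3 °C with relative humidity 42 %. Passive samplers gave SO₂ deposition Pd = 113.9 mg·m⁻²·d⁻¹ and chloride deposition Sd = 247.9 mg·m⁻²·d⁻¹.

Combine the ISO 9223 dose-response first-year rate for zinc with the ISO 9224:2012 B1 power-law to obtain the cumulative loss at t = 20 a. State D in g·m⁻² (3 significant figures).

zinc: T>10 °C ⇒ hinge -0.071·(20.3−10) = -0.7313
  Pd branch = 0.0129·Pd^0.44·e^(0.046·RH+f) = 0.3443 μm/a
  Cl⁻ term: 0.0175·247.9^0.57·exp(0.008·42+0.085·20.3) = 3.185
  r_corr = 0.3443 + 3.185 = 3.529 μm/a
Power-law: D(20) = r_corr · 20^0.813
  D(20) = 3.529 × 20^0.813 = 3.529 × 11.42 = 40.31 μm
  Mass loss = 40.31 μm × 7.14 g/cm³ = 287.8 g·m⁻²

D(20) = 288 g·m⁻²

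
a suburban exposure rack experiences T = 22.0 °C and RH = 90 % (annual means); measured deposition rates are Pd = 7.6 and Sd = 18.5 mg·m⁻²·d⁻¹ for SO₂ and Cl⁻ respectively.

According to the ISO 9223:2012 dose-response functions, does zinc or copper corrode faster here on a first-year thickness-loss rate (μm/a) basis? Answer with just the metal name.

copper

zinc: temperature factor f = -0.071·(12.0) = -0.8520
  SO₂ term: 0.0129·7.6^0.44·exp(0.046·90-0.8520) = 0.8435
  Sd branch = 0.0175·Sd^0.57·e^(0.008·RH+0.085·T) = 1.231 μm/a
  r_corr = 0.8435 + 1.231 = 2.074 μm/a
copper: f(T) = -0.080·(T−10) [T>10 °C] = -0.9600
  Pd branch = 0.0053·Pd^0.26·e^(0.059·RH+f) = 0.6958 μm/a
  Cl⁻ term: 0.01025·18.5^0.27·exp(0.036·90+0.049·22.0) = 1.691
  r_corr = 0.6958 + 1.691 = 2.387 μm/a
Ordering by μm/a: copper (2.39) > zinc (2.07)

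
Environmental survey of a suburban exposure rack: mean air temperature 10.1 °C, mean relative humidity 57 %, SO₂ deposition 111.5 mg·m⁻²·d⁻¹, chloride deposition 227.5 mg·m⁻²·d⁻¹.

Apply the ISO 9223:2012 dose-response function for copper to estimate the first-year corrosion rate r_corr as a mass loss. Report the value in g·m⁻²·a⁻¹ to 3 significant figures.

copper: temperature factor f = -0.080·(0.1) = -0.0080
  Pd branch = 0.0053·Pd^0.26·e^(0.059·RH+f) = 0.5172 μm/a
  Cl⁻ term: 0.01025·227.5^0.27·exp(0.036·57+0.049·10.1) = 0.5665
  sum: 0.5172 + 0.5665 → r_corr = 1.084 μm/a
Convert to mass loss: 1.084 μm/a × 8.96 g/cm³ = 9.71 g·m⁻²·a⁻¹

r_corr = 9.71 g·m⁻²·a⁻¹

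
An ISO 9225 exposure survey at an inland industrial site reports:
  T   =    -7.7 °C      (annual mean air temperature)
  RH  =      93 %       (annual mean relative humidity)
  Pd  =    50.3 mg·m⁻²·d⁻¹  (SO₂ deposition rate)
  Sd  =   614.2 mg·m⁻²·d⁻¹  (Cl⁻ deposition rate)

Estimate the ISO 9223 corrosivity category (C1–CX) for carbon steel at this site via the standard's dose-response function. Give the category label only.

C5

carbon steel: f(T) = +0.150·(T−10) [T≤10 °C] = -2.6550
  sulphur-dioxide contribution → 6.131 μm/a
  chloride contribution → 86.39 μm/a
  ⇒ r_corr(carbon steel) = 92.52 μm/a
92.5 μm/a falls in (80, 200] for carbon steel → category C5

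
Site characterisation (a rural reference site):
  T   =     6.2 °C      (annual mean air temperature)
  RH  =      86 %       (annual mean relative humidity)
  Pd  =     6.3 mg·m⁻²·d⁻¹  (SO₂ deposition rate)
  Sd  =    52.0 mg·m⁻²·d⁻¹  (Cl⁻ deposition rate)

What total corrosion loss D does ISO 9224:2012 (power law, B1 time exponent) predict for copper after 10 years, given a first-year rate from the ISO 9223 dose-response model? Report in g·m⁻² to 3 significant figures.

copper: temperature factor f = +0.126·(-3.8) = -0.4788
  SO₂ term: 0.0053·6.3^0.26·exp(0.059·86-0.4788) = 0.8468
  Cl⁻ term: 0.01025·52.0^0.27·exp(0.036·86+0.049·6.2) = 0.8924
  r_corr = 0.8468 + 0.8924 = 1.739 μm/a
Power-law: D(10) = r_corr · 10^0.667
  D(10) = 1.739 × 10^0.667 = 1.739 × 4.645 = 8.079 μm
  Mass loss = 8.079 μm × 8.96 g/cm³ = 72.39 g·m⁻²

D(10) = 72.4 g·m⁻²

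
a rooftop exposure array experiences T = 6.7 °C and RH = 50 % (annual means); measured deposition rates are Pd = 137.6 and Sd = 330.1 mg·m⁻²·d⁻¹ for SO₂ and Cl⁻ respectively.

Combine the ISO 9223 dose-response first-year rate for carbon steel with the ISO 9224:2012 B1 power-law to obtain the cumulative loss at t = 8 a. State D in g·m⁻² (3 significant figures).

D(8) = 1.47e+03 g·m⁻²

carbon steel: T≤10 °C ⇒ hinge +0.150·(6.7−10) = -0.4950
  sulphur-dioxide contribution → 37.96 μm/a
  chloride contribution → 25.3 μm/a
  total first-year rate 63.27 μm/a
Long-term exponent b (ISO 9224 Table 2, B1) = 0.523
  D(8) = 63.27 × 8^0.523 = 63.27 × 2.967 = 187.7 μm
  Mass loss = 187.7 μm × 7.85 g/cm³ = 1473 g·m⁻²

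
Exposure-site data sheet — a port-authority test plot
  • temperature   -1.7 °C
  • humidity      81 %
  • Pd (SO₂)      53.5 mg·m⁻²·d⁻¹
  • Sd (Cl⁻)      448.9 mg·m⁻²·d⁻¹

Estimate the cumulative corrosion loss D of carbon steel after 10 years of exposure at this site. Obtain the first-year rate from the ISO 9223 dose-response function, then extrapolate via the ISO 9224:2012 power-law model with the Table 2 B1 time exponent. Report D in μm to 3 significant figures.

D(10) = 244 μm

carbon steel: T≤10 °C ⇒ hinge +0.150·(-1.7−10) = -1.7550
  SO₂ term: 1.77·53.5^0.52·exp(0.02·81-1.7550) = 12.25
  Cl⁻ term: 0.102·448.9^0.62·exp(0.033·81+0.04·-1.7) = 60.85
  sum: 12.25 + 60.85 → r_corr = 73.1 μm/a
Power-law: D(10) = r_corr · 10^0.523
  D(10) = 73.1 × 10^0.523 = 73.1 × 3.334 = 243.7 μm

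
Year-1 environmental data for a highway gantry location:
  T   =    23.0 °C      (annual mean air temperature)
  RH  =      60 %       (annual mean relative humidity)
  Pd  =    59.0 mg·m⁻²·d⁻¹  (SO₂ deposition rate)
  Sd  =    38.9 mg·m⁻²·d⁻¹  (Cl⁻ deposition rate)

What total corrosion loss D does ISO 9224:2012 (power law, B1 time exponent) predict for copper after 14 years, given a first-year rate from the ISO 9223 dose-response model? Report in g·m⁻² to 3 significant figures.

copper: f(T) = -0.080·(T−10) [T>10 °C] = -1.0400
  Pd branch = 0.0053·Pd^0.26·e^(0.059·RH+f) = 0.1864 μm/a
  Sd branch = 0.01025·Sd^0.27·e^(0.036·RH+0.049·T) = 0.7371 μm/a
  sum: 0.1864 + 0.7371 → r_corr = 0.9235 μm/a
Long-term exponent b (ISO 9224 Table 2, B1) = 0.667
  D(14) = 0.9235 × 14^0.667 = 0.9235 × 5.814 = 5.369 μm
  Mass loss = 5.369 μm × 8.96 g/cm³ = 48.11 g·m⁻²

D(14) = 48.1 g·m⁻²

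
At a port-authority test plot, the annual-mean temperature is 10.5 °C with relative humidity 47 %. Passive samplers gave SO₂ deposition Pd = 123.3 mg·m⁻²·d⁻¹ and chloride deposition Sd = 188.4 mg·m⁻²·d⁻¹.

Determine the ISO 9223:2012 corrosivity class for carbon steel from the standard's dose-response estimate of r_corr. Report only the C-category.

carbon steel: f(T) = -0.054·(T−10) [T>10 °C] = -0.0270
  sulphur-dioxide contribution → 53.92 μm/a
  chloride contribution → 18.84 μm/a
  total first-year rate 72.77 μm/a
72.8 μm/a falls in (50, 80] for carbon steel → category C4

C4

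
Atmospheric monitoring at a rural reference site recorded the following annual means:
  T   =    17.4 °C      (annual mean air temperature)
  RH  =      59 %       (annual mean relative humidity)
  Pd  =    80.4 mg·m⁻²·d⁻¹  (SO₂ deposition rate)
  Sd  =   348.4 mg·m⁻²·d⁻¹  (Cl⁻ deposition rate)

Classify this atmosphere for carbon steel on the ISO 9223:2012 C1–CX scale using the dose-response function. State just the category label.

carbon steel: temperature factor f = -0.054·(7.4) = -0.3996
  Pd branch = 1.77·Pd^0.52·e^(0.02·RH+f) = 37.81 μm/a
  Cl⁻ term: 0.102·348.4^0.62·exp(0.033·59+0.04·17.4) = 54.02
  r_corr = 37.81 + 54.02 = 91.83 μm/a
Category bounds: 80…200 μm/a bracket r_corr ⇒ C5

C5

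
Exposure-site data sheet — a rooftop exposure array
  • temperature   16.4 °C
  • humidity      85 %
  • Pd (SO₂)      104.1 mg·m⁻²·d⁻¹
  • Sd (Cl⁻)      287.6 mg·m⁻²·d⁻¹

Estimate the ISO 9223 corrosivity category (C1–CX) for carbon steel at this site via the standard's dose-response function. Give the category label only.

carbon steel: f(T) = -0.054·(T−10) [T>10 °C] = -0.3456
  Pd branch = 1.77·Pd^0.52·e^(0.02·RH+f) = 76.78 μm/a
  Cl⁻ term: 0.102·287.6^0.62·exp(0.033·85+0.04·16.4) = 108.7
  sum: 76.78 + 108.7 → r_corr = 185.5 μm/a
185 μm/a falls in (80, 200] for carbon steel → category C5

C5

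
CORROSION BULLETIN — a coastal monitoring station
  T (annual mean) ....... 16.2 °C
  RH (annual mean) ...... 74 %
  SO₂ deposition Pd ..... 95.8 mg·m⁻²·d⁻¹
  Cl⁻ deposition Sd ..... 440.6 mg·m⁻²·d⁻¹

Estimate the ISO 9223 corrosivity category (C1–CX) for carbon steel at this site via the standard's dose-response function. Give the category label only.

C5

carbon steel: T>10 °C ⇒ hinge -0.054·(16.2−10) = -0.3348
  sulphur-dioxide contribution → 59.65 μm/a
  chloride contribution → 97.7 μm/a
  ⇒ r_corr(carbon steel) = 157.3 μm/a
ISO 9223 Table 2 (carbon steel): 80 < 157 ≤ 200 μm/a ⇒ C5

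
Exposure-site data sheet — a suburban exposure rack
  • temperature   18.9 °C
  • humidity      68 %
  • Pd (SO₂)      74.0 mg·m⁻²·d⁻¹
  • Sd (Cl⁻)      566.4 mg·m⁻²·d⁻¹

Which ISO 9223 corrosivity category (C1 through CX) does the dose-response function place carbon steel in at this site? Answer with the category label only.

carbon steel: T>10 °C ⇒ hinge -0.054·(18.9−10) = -0.4806
  sulphur-dioxide contribution → 39.98 μm/a
  chloride contribution → 104.3 μm/a
  ⇒ r_corr(carbon steel) = 144.3 μm/a
ISO 9223 Table 2 (carbon steel): 80 < 144 ≤ 200 μm/a ⇒ C5

C5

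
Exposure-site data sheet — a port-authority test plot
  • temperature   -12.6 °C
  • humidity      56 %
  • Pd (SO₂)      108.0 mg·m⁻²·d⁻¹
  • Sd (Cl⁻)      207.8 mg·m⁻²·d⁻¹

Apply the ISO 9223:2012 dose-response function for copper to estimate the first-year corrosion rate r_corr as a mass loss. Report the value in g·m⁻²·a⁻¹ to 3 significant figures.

copper: temperature factor f = +0.126·(-22.6) = -2.8476
  SO₂ term: 0.0053·108.0^0.26·exp(0.059·56-2.8476) = 0.02826
  Cl⁻ term: 0.01025·207.8^0.27·exp(0.036·56+0.049·-12.6) = 0.1753
  sum: 0.02826 + 0.1753 → r_corr = 0.2036 μm/a
Convert to mass loss: 0.2036 μm/a × 8.96 g/cm³ = 1.824 g·m⁻²·a⁻¹

r_corr = 1.82 g·m⁻²·a⁻¹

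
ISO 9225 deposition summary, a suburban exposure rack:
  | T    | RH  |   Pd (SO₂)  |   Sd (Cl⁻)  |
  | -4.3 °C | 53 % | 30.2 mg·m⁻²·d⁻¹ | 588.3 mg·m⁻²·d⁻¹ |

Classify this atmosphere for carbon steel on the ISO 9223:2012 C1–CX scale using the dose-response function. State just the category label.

C3

carbon steel: f(T) = +0.150·(T−10) [T≤10 °C] = -2.1450
  sulphur-dioxide contribution → 3.519 μm/a
  chloride contribution → 25.74 μm/a
  total first-year rate 29.26 μm/a
ISO 9223 Table 2 (carbon steel): 25 < 29.3 ≤ 50 μm/a ⇒ C3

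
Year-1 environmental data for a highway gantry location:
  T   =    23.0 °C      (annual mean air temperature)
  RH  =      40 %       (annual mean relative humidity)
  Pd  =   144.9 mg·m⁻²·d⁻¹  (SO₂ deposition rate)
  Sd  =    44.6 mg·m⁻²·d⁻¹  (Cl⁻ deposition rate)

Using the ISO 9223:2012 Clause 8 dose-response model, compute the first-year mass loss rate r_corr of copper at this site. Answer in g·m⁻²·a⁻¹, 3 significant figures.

copper: T>10 °C ⇒ hinge -0.080·(23.0−10) = -1.0400
  Pd branch = 0.0053·Pd^0.26·e^(0.059·RH+f) = 0.07235 μm/a
  Sd branch = 0.01025·Sd^0.27·e^(0.036·RH+0.049·T) = 0.3723 μm/a
  r_corr = 0.07235 + 0.3723 = 0.4446 μm/a
Convert to mass loss: 0.4446 μm/a × 8.96 g/cm³ = 3.984 g·m⁻²·a⁻¹

r_corr = 3.98 g·m⁻²·a⁻¹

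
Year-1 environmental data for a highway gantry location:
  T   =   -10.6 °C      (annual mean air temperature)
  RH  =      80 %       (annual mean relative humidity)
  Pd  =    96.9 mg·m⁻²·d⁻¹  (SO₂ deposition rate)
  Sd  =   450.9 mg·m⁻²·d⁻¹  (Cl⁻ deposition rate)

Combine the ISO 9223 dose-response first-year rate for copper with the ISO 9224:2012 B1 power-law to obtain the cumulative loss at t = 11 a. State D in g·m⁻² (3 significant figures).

copper: T≤10 °C ⇒ hinge +0.126·(-10.6−10) = -2.5956
  Pd branch = 0.0053·Pd^0.26·e^(0.059·RH+f) = 0.1457 μm/a
  Sd branch = 0.01025·Sd^0.27·e^(0.036·RH+0.049·T) = 0.5656 μm/a
  r_corr = 0.1457 + 0.5656 = 0.7113 μm/a
Long-term exponent b (ISO 9224 Table 2, B1) = 0.667
  D(11) = 0.7113 × 11^0.667 = 0.7113 × 4.95 = 3.521 μm
  Mass loss = 3.521 μm × 8.96 g/cm³ = 31.55 g·m⁻²

D(11) = 31.5 g·m⁻²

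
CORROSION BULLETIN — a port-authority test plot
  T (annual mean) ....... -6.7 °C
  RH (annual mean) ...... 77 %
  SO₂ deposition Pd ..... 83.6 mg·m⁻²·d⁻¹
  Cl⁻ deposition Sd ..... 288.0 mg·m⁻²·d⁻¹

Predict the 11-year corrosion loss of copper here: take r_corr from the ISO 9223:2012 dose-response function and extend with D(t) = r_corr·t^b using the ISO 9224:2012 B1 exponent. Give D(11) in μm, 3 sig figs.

D(11) = 3.65 μm

copper: temperature factor f = +0.126·(-16.7) = -2.1042
  sulphur-dioxide contribution → 0.192 μm/a
  chloride contribution → 0.5446 μm/a
  total first-year rate 0.7365 μm/a
Power-law: D(11) = r_corr · 11^0.667
  D(11) = 0.7365 × 11^0.667 = 0.7365 × 4.95 = 3.646 μm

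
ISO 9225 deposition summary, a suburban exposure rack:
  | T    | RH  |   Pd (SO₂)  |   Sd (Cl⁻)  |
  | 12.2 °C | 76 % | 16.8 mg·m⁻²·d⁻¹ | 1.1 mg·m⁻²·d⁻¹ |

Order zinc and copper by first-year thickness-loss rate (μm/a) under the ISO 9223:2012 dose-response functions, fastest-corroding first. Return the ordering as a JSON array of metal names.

["zinc", "copper"]

zinc: temperature factor f = -0.071·(2.2) = -0.1562
  sulphur-dioxide contribution → 1.259 μm/a
  chloride contribution → 0.09573 μm/a
  ⇒ r_corr(zinc) = 1.355 μm/a
copper: T>10 °C ⇒ hinge -0.080·(12.2−10) = -0.1760
  sulphur-dioxide contribution → 0.82 μm/a
  chloride contribution → 0.295 μm/a
  ⇒ r_corr(copper) = 1.115 μm/a
Ordering by μm/a: zinc (1.36) > copper (1.11)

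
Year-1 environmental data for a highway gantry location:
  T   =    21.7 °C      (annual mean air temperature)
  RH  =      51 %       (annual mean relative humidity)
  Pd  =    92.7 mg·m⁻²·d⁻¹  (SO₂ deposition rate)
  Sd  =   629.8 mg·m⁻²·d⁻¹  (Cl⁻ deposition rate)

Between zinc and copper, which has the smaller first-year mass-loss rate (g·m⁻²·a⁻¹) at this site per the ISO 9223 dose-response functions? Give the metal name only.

copper

zinc: temperature factor f = -0.071·(11.7) = -0.8307
  sulphur-dioxide contribution → 0.4307 μm/a
  chloride contribution → 6.559 μm/a
  total first-year rate 6.99 μm/a
  mass loss = 6.99 μm/a × 7.14 g/cm³ = 49.91 g·m⁻²·a⁻¹
copper: T>10 °C ⇒ hinge -0.080·(21.7−10) = -0.9360
  sulphur-dioxide contribution → 0.1368 μm/a
  chloride contribution → 1.061 μm/a
  ⇒ r_corr(copper) = 1.198 μm/a
  mass loss = 1.198 μm/a × 8.96 g/cm³ = 10.73 g·m⁻²·a⁻¹
Ordering by g·m⁻²·a⁻¹: zinc (49.9) > copper (10.7)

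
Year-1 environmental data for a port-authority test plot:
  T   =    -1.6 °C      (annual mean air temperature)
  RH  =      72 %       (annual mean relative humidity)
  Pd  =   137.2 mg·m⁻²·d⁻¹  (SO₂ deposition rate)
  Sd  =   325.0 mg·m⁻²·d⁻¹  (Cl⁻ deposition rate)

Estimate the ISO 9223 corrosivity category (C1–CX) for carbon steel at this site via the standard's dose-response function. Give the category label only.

carbon steel: T≤10 °C ⇒ hinge +0.150·(-1.6−10) = -1.7400
  SO₂ term: 1.77·137.2^0.52·exp(0.02·72-1.7400) = 16.95
  Sd branch = 0.102·Sd^0.62·e^(0.033·RH+0.04·T) = 37.16 μm/a
  sum: 16.95 + 37.16 → r_corr = 54.11 μm/a
ISO 9223 Table 2 (carbon steel): 50 < 54.1 ≤ 80 μm/a ⇒ C4

C4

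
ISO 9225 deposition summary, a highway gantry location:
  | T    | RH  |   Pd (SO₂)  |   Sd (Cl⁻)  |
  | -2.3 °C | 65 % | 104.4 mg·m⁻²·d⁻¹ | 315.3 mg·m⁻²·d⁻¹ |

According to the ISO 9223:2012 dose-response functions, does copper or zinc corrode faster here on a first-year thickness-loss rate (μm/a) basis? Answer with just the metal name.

zinc

copper: temperature factor f = +0.126·(-12.3) = -1.5498
  sulphur-dioxide contribution → 0.1744 μm/a
  chloride contribution → 0.4495 μm/a
  ⇒ r_corr(copper) = 0.6239 μm/a
zinc: f(T) = +0.038·(T−10) [T≤10 °C] = -0.4674
  sulphur-dioxide contribution → 1.243 μm/a
  chloride contribution → 0.643 μm/a
  ⇒ r_corr(zinc) = 1.886 μm/a
Ordering by μm/a: zinc (1.89) > copper (0.624)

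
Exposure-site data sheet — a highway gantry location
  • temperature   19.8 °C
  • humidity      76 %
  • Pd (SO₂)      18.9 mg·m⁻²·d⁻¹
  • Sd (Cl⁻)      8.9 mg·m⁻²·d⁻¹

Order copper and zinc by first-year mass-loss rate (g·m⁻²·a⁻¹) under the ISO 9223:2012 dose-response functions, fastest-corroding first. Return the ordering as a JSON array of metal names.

copper: temperature factor f = -0.080·(9.8) = -0.7840
  sulphur-dioxide contribution → 0.4603 μm/a
  chloride contribution → 0.7527 μm/a
  total first-year rate 1.213 μm/a
  mass loss = 1.213 μm/a × 8.96 g/cm³ = 10.87 g·m⁻²·a⁻¹
zinc: f(T) = -0.071·(T−10) [T>10 °C] = -0.6958
  sulphur-dioxide contribution → 0.7733 μm/a
  chloride contribution → 0.6014 μm/a
  total first-year rate 1.375 μm/a
  mass loss = 1.375 μm/a × 7.14 g/cm³ = 9.815 g·m⁻²·a⁻¹
Ordering by g·m⁻²·a⁻¹: copper (10.9) > zinc (9.82)

["copper", "zinc"]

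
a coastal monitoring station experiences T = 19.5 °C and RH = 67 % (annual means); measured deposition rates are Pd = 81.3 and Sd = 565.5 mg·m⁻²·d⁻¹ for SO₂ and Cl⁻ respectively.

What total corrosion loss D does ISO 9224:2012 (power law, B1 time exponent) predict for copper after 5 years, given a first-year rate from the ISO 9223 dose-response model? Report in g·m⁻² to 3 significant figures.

copper: temperature factor f = -0.080·(9.5) = -0.7600
  SO₂ term: 0.0053·81.3^0.26·exp(0.059·67-0.7600) = 0.4051
  Cl⁻ term: 0.01025·565.5^0.27·exp(0.036·67+0.049·19.5) = 1.646
  r_corr = 0.4051 + 1.646 = 2.051 μm/a
Long-term exponent b (ISO 9224 Table 2, B1) = 0.667
  D(5) = 2.051 × 5^0.667 = 2.051 × 2.926 = 6 μm
  Mass loss = 6 μm × 8.96 g/cm³ = 53.76 g·m⁻²

D(5) = 53.8 g·m⁻²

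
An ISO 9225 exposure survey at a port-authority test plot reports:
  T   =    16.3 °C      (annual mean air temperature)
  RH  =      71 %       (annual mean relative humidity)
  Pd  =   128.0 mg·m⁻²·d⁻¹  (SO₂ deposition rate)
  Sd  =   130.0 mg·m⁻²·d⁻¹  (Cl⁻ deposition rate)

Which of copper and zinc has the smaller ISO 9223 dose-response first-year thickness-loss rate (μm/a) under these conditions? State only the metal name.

copper: temperature factor f = -0.080·(6.3) = -0.5040
  SO₂ term: 0.0053·128.0^0.26·exp(0.059·71-0.5040) = 0.7456
  Cl⁻ term: 0.01025·130.0^0.27·exp(0.036·71+0.049·16.3) = 1.092
  r_corr = 0.7456 + 1.092 = 1.838 μm/a
zinc: f(T) = -0.071·(T−10) [T>10 °C] = -0.4473
  Pd branch = 0.0129·Pd^0.44·e^(0.046·RH+f) = 1.828 μm/a
  Cl⁻ term: 0.0175·130.0^0.57·exp(0.008·71+0.085·16.3) = 1.979
  sum: 1.828 + 1.979 → r_corr = 3.806 μm/a
Ordering by μm/a: zinc (3.81) > copper (1.84)

copper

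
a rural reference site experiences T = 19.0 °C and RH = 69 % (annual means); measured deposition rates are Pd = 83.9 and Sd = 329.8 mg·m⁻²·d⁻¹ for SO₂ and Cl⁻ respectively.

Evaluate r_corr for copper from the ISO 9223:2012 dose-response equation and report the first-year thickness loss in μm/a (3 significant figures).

r_corr = 1.97 μm/a

copper: T>10 °C ⇒ hinge -0.080·(19.0−10) = -0.7200
  sulphur-dioxide contribution → 0.4784 μm/a
  chloride contribution → 1.492 μm/a
  ⇒ r_corr(copper) = 1.97 μm/a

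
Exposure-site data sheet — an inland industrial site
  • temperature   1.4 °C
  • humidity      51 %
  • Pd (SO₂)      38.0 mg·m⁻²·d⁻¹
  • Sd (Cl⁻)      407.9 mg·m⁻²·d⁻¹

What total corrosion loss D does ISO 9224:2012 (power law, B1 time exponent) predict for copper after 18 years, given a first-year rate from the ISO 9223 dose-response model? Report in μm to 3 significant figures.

copper: T≤10 °C ⇒ hinge +0.126·(1.4−10) = -1.0836
  sulphur-dioxide contribution → 0.09359 μm/a
  chloride contribution → 0.3489 μm/a
  ⇒ r_corr(copper) = 0.4425 μm/a
Power-law: D(18) = r_corr · 18^0.667
  D(18) = 0.4425 × 18^0.667 = 0.4425 × 6.875 = 3.042 μm

D(18) = 3.04 μm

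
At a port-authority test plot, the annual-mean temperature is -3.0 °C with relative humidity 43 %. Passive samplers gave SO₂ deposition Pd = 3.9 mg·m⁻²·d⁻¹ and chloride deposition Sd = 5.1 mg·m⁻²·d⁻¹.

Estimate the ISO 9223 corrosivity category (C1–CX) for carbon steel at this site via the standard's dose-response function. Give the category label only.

C2

carbon steel: T≤10 °C ⇒ hinge +0.150·(-3.0−10) = -1.9500
  sulphur-dioxide contribution → 1.208 μm/a
  chloride contribution → 1.027 μm/a
  ⇒ r_corr(carbon steel) = 2.234 μm/a
Category bounds: 1.3…25 μm/a bracket r_corr ⇒ C2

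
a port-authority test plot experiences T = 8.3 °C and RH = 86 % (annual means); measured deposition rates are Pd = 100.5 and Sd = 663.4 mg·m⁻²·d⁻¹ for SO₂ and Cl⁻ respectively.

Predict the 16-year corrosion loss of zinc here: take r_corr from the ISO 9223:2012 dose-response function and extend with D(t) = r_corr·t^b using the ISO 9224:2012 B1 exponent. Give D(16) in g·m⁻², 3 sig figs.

zinc: f(T) = +0.038·(T−10) [T≤10 °C] = -0.0646
  SO₂ term: 0.0129·100.5^0.44·exp(0.046·86-0.0646) = 4.803
  Cl⁻ term: 0.0175·663.4^0.57·exp(0.008·86+0.085·8.3) = 2.862
  sum: 4.803 + 2.862 → r_corr = 7.665 μm/a
ISO 9224: D(t) = r_corr · t^b with b = 0.813 (zinc, B1)
  D(16) = 7.665 × 16^0.813 = 7.665 × 9.527 = 73.03 μm
  Mass loss = 73.03 μm × 7.14 g/cm³ = 521.4 g·m⁻²

D(16) = 521 g·m⁻²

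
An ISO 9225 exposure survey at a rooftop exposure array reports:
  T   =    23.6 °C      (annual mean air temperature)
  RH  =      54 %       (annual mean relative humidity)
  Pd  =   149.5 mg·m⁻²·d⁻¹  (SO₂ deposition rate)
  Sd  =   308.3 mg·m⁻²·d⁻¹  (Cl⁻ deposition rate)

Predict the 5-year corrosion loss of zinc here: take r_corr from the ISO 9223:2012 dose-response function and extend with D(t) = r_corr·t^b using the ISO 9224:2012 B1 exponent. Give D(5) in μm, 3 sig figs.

zinc: T>10 °C ⇒ hinge -0.071·(23.6−10) = -0.9656
  Pd branch = 0.0129·Pd^0.44·e^(0.046·RH+f) = 0.5332 μm/a
  Sd branch = 0.0175·Sd^0.57·e^(0.008·RH+0.085·T) = 5.255 μm/a
  r_corr = 0.5332 + 5.255 = 5.788 μm/a
Power-law: D(5) = r_corr · 5^0.813
  D(5) = 5.788 × 5^0.813 = 5.788 × 3.701 = 21.42 μm

D(5) = 21.4 μm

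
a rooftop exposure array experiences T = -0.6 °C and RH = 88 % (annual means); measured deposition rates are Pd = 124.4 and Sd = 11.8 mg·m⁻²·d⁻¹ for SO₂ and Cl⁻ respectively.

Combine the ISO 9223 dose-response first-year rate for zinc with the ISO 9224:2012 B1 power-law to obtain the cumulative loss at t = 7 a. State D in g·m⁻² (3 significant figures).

zinc: temperature factor f = +0.038·(-10.6) = -0.4028
  Pd branch = 0.0129·Pd^0.44·e^(0.046·RH+f) = 4.125 μm/a
  Sd branch = 0.0175·Sd^0.57·e^(0.008·RH+0.085·T) = 0.1373 μm/a
  r_corr = 4.125 + 0.1373 = 4.262 μm/a
ISO 9224: D(t) = r_corr · t^b with b = 0.813 (zinc, B1)
  D(7) = 4.262 × 7^0.813 = 4.262 × 4.865 = 20.73 μm
  Mass loss = 20.73 μm × 7.14 g/cm³ = 148 g·m⁻²

D(7) = 148 g·m⁻²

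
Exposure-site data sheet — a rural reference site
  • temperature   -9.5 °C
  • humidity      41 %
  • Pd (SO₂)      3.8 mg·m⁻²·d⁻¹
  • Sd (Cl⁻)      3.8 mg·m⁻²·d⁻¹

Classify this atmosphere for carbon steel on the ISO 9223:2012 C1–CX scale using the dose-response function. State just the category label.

carbon steel: f(T) = +0.150·(T−10) [T≤10 °C] = -2.9250
  SO₂ term: 1.77·3.8^0.52·exp(0.02·41-2.9250) = 0.4318
  Cl⁻ term: 0.102·3.8^0.62·exp(0.033·41+0.04·-9.5) = 0.6175
  sum: 0.4318 + 0.6175 → r_corr = 1.049 μm/a
ISO 9223 Table 2 (carbon steel): 0 < 1.05 ≤ 1.3 μm/a ⇒ C1

C1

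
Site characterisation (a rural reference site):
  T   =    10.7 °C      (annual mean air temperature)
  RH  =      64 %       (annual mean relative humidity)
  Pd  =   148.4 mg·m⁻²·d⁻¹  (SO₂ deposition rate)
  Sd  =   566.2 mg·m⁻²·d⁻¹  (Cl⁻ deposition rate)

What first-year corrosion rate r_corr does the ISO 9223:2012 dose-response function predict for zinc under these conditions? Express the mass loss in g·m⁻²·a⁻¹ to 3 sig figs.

zinc: T>10 °C ⇒ hinge -0.071·(10.7−10) = -0.0497
  Pd branch = 0.0129·Pd^0.44·e^(0.046·RH+f) = 2.104 μm/a
  Cl⁻ term: 0.0175·566.2^0.57·exp(0.008·64+0.085·10.7) = 2.689
  sum: 2.104 + 2.689 → r_corr = 4.793 μm/a
Convert to mass loss: 4.793 μm/a × 7.14 g/cm³ = 34.22 g·m⁻²·a⁻¹

r_corr = 34.2 g·m⁻²·a⁻¹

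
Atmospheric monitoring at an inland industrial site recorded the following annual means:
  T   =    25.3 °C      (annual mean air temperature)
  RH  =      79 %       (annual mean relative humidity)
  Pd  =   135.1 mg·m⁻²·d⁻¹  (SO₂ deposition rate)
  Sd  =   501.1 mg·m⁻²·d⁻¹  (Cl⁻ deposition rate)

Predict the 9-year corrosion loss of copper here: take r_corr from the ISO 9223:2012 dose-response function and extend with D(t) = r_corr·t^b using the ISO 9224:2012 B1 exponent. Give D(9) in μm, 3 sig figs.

copper: temperature factor f = -0.080·(15.3) = -1.2240
  SO₂ term: 0.0053·135.1^0.26·exp(0.059·79-1.2240) = 0.5901
  Cl⁻ term: 0.01025·501.1^0.27·exp(0.036·79+0.049·25.3) = 3.26
  r_corr = 0.5901 + 3.26 = 3.85 μm/a
ISO 9224: D(t) = r_corr · t^b with b = 0.667 (copper, B1)
  D(9) = 3.85 × 9^0.667 = 3.85 × 4.33 = 16.67 μm

D(9) = 16.7 μm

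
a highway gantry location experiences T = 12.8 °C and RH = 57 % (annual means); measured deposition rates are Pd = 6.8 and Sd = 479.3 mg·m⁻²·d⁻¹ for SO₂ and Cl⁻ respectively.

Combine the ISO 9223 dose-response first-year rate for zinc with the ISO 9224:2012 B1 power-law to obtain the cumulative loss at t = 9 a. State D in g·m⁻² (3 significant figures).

D(9) = 132 g·m⁻²

zinc: T>10 °C ⇒ hinge -0.071·(12.8−10) = -0.1988
  sulphur-dioxide contribution → 0.3383 μm/a
  chloride contribution → 2.764 μm/a
  total first-year rate 3.102 μm/a
Power-law: D(9) = r_corr · 9^0.813
  D(9) = 3.102 × 9^0.813 = 3.102 × 5.968 = 18.51 μm
  Mass loss = 18.51 μm × 7.14 g/cm³ = 132.2 g·m⁻²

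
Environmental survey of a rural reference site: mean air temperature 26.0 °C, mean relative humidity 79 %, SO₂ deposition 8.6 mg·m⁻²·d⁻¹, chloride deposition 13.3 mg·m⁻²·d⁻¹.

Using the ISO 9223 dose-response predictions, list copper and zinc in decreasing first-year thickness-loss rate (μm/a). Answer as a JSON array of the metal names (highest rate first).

["zinc", "copper"]

copper: f(T) = -0.080·(T−10) [T>10 °C] = -1.2800
  Pd branch = 0.0053·Pd^0.26·e^(0.059·RH+f) = 0.2726 μm/a
  Sd branch = 0.01025·Sd^0.27·e^(0.036·RH+0.049·T) = 1.266 μm/a
  r_corr = 0.2726 + 1.266 = 1.539 μm/a
zinc: f(T) = -0.071·(T−10) [T>10 °C] = -1.1360
  Pd branch = 0.0129·Pd^0.44·e^(0.046·RH+f) = 0.4042 μm/a
  Cl⁻ term: 0.0175·13.3^0.57·exp(0.008·79+0.085·26.0) = 1.312
  r_corr = 0.4042 + 1.312 = 1.716 μm/a
Ordering by μm/a: zinc (1.72) > copper (1.54)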